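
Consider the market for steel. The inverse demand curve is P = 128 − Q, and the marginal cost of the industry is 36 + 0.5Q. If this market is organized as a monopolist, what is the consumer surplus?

CS = 677.12

Monopoly sets MR = MC: 128 − 2Q = 36 + 0.5Q ⇒ Q = 36.8, P = 128 − 36.8 = 91.2.
CS = ½·(128 − 91.2)·36.8 = 677.12.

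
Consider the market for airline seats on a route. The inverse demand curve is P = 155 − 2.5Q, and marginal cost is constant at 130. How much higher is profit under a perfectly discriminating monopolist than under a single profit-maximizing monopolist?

π rises by 62.5

Monopoly sets MR = MC: 155 − 5Q = 130 ⇒ Q = 5, P = 155 − 2.5·5 = 142.5.
Profit = (142.5 − 130)·5 = 62.5.
Under first-degree price discrimination the firm charges each unit its demand price and produces up to where P = MC, i.e. Q = 10. Consumer surplus is zero; producer surplus equals total surplus.
PS equals the full surplus area, 125. Profit = 125 = 125.
Change in profit: 125 − 62.5 = 62.5.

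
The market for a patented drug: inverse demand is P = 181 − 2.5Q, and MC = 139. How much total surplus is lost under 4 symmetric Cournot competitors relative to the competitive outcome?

DWL = 14.112

Perfect competition: P = MC = 139, so 181 − 2.5Q = 139 and Q = 16.8.
Cournot with 4 identical firms: the symmetric best-response condition is 181 − 12.5q = 139. Each firm produces q = 3.36, total output Q = 13.44, price P = 147.4.
DWL is the triangle between Q = 13.44 and Q = 16.8: ½·(16.8 − 13.44)·(147.4 − 139) = 14.112.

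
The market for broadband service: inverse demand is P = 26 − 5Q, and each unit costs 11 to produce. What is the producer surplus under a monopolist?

PS = 11.25

Monopoly sets MR = MC: 26 − 10Q = 11 ⇒ Q = 1.5, P = 26 − 5·1.5 = 18.5.
PS = (18.5 − 11)·1.5 = 11.25.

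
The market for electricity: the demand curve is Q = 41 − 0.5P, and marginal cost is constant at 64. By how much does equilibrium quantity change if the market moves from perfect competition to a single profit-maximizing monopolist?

Inverting demand: P = 82 − 2Q.
Under competition P = MC = 64, so Q = (82 − 64)/2 = 9.
The monopolist equates marginal revenue to marginal cost: 82 − 4Q = 64, so Q = 4.5. From demand, P = 73.
Change in equilibrium quantity: 4.5 − 9 = −4.5.

Equilibrium quantity falls by 4.5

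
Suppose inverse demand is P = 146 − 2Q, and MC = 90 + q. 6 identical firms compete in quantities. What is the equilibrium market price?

In a 6-firm Cournot equilibrium, symmetry and the first-order condition give q = (146 − 90)/(15) = 56/15. So Q = 22.4 and P = 101.2.

P = 101.2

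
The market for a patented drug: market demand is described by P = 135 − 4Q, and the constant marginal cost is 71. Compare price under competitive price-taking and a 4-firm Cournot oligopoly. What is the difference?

Price rises by 12.8

Under competition P = MC = 71, so Q = (135 − 71)/4 = 16.
In a 4-firm Cournot equilibrium, symmetry and the first-order condition give q = (135 − 71)/(20) = 3.2. So Q = 12.8 and P = 83.8.
Change in price: 83.8 − 71 = 12.8.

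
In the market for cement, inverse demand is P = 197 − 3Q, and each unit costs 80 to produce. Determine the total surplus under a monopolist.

The monopolist equates marginal revenue to marginal cost: 197 − 6Q = 80, so Q = 19.5. From demand, P = 138.5.
CS = ½·(197 − 138.5)·19.5 = 570.375; PS = (138.5 − 80)·19.5 = 1140.75; TS = 1711.125.

TS = 1711.125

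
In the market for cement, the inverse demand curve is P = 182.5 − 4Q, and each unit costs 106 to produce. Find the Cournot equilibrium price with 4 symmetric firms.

P = 121.3

With 4 symmetric Cournot firms, each firm's FOC gives 182.5 − 20q = 106, so q = 3.825, Q = 4·3.825 = 15.3, and P = 121.3.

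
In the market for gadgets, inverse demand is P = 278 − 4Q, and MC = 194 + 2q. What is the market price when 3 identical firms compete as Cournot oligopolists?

P = 222

In a 3-firm Cournot equilibrium, symmetry and the first-order condition give q = (278 − 194)/(18) = 14/3. So Q = 14 and P = 222.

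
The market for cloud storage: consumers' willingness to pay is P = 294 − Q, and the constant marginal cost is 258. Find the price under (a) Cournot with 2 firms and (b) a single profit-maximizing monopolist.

Cournot with 2 identical firms: the symmetric best-response condition is 294 − 3q = 258. Each firm produces q = 12, total output Q = 24, price P = 270.
Monopoly sets MR = MC: 294 − 2Q = 258 ⇒ Q = 18, P = 294 − 18 = 276.

Cournot: P = 270; Monopoly: P = 276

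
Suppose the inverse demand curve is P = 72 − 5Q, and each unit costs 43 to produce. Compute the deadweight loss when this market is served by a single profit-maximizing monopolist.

Under competition P = MC = 43, so Q = (72 − 43)/5 = 5.8.
The monopolist equates marginal revenue to marginal cost: 72 − 10Q = 43, so Q = 2.9. From demand, P = 57.5.
DWL is the triangle between Q = 2.9 and Q = 5.8: ½·(5.8 − 2.9)·(57.5 − 43) = 21.025.

DWL = 21.025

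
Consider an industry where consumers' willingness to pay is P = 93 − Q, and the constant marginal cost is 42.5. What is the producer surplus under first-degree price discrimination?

With perfect price discrimination, output is the efficient level Q = 50.5 (where demand meets MC), but every buyer pays their willingness to pay: CS = 0 and PS = total surplus.
PS = ½·(93 − 42.5)·50.5 = 1275.125.

PS = 1275.125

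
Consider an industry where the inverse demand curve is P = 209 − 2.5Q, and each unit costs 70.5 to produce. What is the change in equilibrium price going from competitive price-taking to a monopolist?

P rises by 69.25

Competitive firms price at marginal cost: P = 70.5, giving Q = 55.4.
The monopolist equates marginal revenue to marginal cost: 209 − 5Q = 70.5, so Q = 27.7. From demand, P = 139.75.
Change in equilibrium price: 139.75 − 70.5 = 69.25.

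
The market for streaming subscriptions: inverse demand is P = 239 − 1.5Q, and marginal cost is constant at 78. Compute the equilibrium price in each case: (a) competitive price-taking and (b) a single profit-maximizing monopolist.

Competition: P = 78; Monopoly: P = 158.5

Competitive firms price at marginal cost: P = 78, giving Q = 322/3.
Monopoly sets MR = MC: 239 − 3Q = 78 ⇒ Q = 161/3, P = 239 − 1.5·161/3 = 158.5.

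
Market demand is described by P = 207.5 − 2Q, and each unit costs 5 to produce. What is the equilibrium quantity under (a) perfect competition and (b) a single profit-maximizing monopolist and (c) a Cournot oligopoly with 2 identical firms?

Under competition P = MC = 5, so Q = (207.5 − 5)/2 = 101.25.
A monopolist chooses Q where MR = MC. MR = 207.5 − 4Q; setting this equal to 5 gives Q = 50.625 and P = 106.25.
With 2 symmetric Cournot firms, each firm's FOC gives 207.5 − 6q = 5, so q = 33.75, Q = 2·33.75 = 67.5, and P = 72.5.

Competition: Q = 101.25; Monopoly: Q = 50.625; Cournot: Q = 67.5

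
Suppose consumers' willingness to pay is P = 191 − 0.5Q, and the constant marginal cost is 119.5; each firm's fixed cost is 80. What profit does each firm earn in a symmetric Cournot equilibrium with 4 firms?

π_i = 328.98

In a 4-firm Cournot equilibrium, symmetry and the first-order condition give q = (191 − 119.5)/(2.5) = 28.6. So Q = 114.4 and P = 133.8.
Each firm's profit = (133.8 − 119.5)·28.6 − 80 = 328.98.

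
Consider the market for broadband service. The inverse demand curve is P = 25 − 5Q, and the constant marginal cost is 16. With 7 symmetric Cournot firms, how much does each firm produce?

Cournot with 7 identical firms: the symmetric best-response condition is 25 − 40q = 16. Each firm produces q = 0.225, total output Q = 1.575, price P = 17.125.

q_i = 0.225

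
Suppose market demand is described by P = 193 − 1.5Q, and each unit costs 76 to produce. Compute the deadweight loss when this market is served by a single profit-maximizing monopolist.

DWL = 1140.75

Competitive firms price at marginal cost: P = 76, giving Q = 78.
A monopolist chooses Q where MR = MC. MR = 193 − 3Q; setting this equal to 76 gives Q = 39 and P = 134.5.
DWL is the triangle between Q = 39 and Q = 78: ½·(78 − 39)·(134.5 − 76) = 1140.75.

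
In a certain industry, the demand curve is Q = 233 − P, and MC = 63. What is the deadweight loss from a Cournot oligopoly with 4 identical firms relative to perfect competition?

Inverting demand: P = 233 − Q.
Under competition P = MC = 63, so Q = (233 − 63)/1 = 170.
In a 4-firm Cournot equilibrium, symmetry and the first-order condition give q = (233 − 63)/(5) = 34. So Q = 136 and P = 97.
DWL is the triangle between Q = 136 and Q = 170: ½·(170 − 136)·(97 − 63) = 578.

DWL = 578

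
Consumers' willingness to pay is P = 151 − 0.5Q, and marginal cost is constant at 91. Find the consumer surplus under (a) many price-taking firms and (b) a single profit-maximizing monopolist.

Competitive firms price at marginal cost: P = 91, giving Q = 120.
CS = ½·(151 − 91)·120 = 3600.
A monopolist chooses Q where MR = MC. MR = 151 − Q; setting this equal to 91 gives Q = 60 and P = 121.
CS = ½·(151 − 121)·60 = 900.

Competition: CS = 3600; Monopoly: CS = 900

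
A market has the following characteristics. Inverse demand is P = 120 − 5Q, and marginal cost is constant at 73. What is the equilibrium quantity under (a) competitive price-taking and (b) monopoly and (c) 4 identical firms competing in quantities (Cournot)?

Perfect competition: P = MC = 73, so 120 − 5Q = 73 and Q = 9.4.
Monopoly sets MR = MC: 120 − 10Q = 73 ⇒ Q = 4.7, P = 120 − 5·4.7 = 96.5.
Cournot with 4 identical firms: the symmetric best-response condition is 120 − 25q = 73. Each firm produces q = 1.88, total output Q = 7.52, price P = 82.4.

Competition: Q = 9.4; Monopoly: Q = 4.7; Cournot: Q = 7.52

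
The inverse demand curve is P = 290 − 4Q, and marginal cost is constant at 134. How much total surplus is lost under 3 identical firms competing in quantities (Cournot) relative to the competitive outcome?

Competitive firms price at marginal cost: P = 134, giving Q = 39.
Cournot with 3 identical firms: the symmetric best-response condition is 290 − 16q = 134. Each firm produces q = 9.75, total output Q = 29.25, price P = 173.
DWL is the triangle between Q = 29.25 and Q = 39: ½·(39 − 29.25)·(173 − 134) = 190.125.

DWL = 190.125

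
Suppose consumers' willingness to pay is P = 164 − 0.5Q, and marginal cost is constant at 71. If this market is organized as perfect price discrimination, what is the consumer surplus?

With perfect price discrimination, output is the efficient level Q = 186 (where demand meets MC), but every buyer pays their willingness to pay: CS = 0 and PS = total surplus.
CS = 0.

CS = 0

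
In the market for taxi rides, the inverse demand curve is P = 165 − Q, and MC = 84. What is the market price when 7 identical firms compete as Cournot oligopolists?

P = 94.125

Cournot with 7 identical firms: the symmetric best-response condition is 165 − 8q = 84. Each firm produces q = 10.125, total output Q = 70.875, price P = 94.125.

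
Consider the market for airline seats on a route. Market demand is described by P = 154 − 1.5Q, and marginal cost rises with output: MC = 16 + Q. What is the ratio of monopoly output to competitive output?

Q_m/Q_c = 0.625

A monopolist chooses Q where MR = MC. MR = 154 − 3Q; setting this equal to 16 + Q gives Q = 34.5 and P = 102.25.
Under competition P = MC: 154 − 1.5Q = 16 + Q ⇒ Q = 55.2, P = 71.2.
Ratio Q_m/Q_c = 34.5/55.2 = 0.625.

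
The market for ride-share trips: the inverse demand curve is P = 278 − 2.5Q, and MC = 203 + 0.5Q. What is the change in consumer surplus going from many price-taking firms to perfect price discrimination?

CS falls by 781.25

Under competition P = MC: 278 − 2.5Q = 203 + 0.5Q ⇒ Q = 25, P = 215.5.
CS = ½·(278 − 215.5)·25 = 781.25.
Under first-degree price discrimination the firm charges each unit its demand price and produces up to where P = MC, i.e. Q = 25. Consumer surplus is zero; producer surplus equals total surplus.
CS = 0.
Change in consumer surplus: 0 − 781.25 = −781.25.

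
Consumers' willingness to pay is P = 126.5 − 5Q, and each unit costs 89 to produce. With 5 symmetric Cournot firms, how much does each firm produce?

In a 5-firm Cournot equilibrium, symmetry and the first-order condition give q = (126.5 − 89)/(30) = 1.25. So Q = 6.25 and P = 95.25.

q_i = 1.25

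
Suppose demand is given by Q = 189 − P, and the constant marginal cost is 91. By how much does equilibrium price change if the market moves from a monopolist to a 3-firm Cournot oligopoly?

Inverting demand: P = 189 − Q.
The monopolist equates marginal revenue to marginal cost: 189 − 2Q = 91, so Q = 49. From demand, P = 140.
In a 3-firm Cournot equilibrium, symmetry and the first-order condition give q = (189 − 91)/(4) = 24.5. So Q = 73.5 and P = 115.5.
Change in equilibrium price: 115.5 − 140 = −24.5.

P falls by 24.5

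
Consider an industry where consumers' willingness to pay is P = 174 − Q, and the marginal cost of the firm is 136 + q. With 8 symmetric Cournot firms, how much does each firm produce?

q_i = 3.8

Cournot with 8 identical firms: the symmetric best-response condition is 174 − 9q = 136 + q. Each firm produces q = 3.8, total output Q = 30.4, price P = 143.6.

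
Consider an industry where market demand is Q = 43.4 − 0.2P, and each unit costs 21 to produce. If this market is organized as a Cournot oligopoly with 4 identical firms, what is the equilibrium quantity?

Q = 31.36

Inverting demand: P = 217 − 5Q.
Cournot with 4 identical firms: the symmetric best-response condition is 217 − 25q = 21. Each firm produces q = 7.84, total output Q = 31.36, price P = 60.2.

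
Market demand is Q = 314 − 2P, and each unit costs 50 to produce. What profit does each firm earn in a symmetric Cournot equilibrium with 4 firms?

π_i = 915.92

Inverting demand: P = 157 − 0.5Q.
In a 4-firm Cournot equilibrium, symmetry and the first-order condition give q = (157 − 50)/(2.5) = 42.8. So Q = 171.2 and P = 71.4.
Each firm's profit = (71.4 − 50)·42.8 = 915.92.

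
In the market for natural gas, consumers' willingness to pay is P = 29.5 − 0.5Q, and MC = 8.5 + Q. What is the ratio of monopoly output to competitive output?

The monopolist equates marginal revenue to marginal cost: 29.5 − Q = 8.5 + Q, so Q = 10.5. From demand, P = 24.25.
Under competition P = MC: 29.5 − 0.5Q = 8.5 + Q ⇒ Q = 14, P = 22.5.
Ratio Q_m/Q_c = 10.5/14 = 0.75.

Q_m/Q_c = 0.75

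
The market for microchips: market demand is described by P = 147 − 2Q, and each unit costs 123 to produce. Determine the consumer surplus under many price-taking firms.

Perfect competition: P = MC = 123, so 147 − 2Q = 123 and Q = 12.
CS = ½·(147 − 123)·12 = 144.

CS = 144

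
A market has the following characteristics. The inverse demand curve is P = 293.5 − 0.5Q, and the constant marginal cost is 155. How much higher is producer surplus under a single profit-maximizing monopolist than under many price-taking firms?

Competitive firms price at marginal cost: P = 155, giving Q = 277.
PS = (155 − 155)·277 = 0.
A monopolist chooses Q where MR = MC. MR = 293.5 − Q; setting this equal to 155 gives Q = 138.5 and P = 224.25.
PS = (224.25 − 155)·138.5 = 9591.125.
Change in producer surplus: 9591.125 − 0 = 9591.125.

Producer surplus rises by 9591.125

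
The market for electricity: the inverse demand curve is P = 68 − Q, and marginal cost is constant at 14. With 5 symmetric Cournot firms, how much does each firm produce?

q_i = 9

With 5 symmetric Cournot firms, each firm's FOC gives 68 − 6q = 14, so q = 9, Q = 5·9 = 45, and P = 23.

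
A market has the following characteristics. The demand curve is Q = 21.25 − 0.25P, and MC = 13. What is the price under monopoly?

P = 49

Inverting demand: P = 85 − 4Q.
A monopolist chooses Q where MR = MC. MR = 85 − 8Q; setting this equal to 13 gives Q = 9 and P = 49.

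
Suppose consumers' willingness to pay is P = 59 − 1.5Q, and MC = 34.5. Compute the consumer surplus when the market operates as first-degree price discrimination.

A perfectly discriminating monopolist sells every unit with P(Q) ≥ MC(Q), so output equals the competitive quantity Q = 49/3. Each buyer pays their reservation price, so CS = 0 and the firm captures all surplus.
CS = 0.

CS = 0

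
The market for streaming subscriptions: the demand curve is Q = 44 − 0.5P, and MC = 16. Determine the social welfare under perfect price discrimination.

Inverting demand: P = 88 − 2Q.
With perfect price discrimination, output is the efficient level Q = 36 (where demand meets MC), but every buyer pays their willingness to pay: CS = 0 and PS = total surplus.
TS = 1296 (equal to competitive TS).

TS = 1296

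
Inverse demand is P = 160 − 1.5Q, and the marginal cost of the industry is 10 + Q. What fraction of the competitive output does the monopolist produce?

Q_m/Q_c = 0.625

A monopolist chooses Q where MR = MC. MR = 160 − 3Q; setting this equal to 10 + Q gives Q = 37.5 and P = 103.75.
Competitive equilibrium sets price equal to marginal cost: 160 − 1.5Q = 10 + Q, so Q = 60 and P = 70.
Ratio Q_m/Q_c = 37.5/60 = 0.625.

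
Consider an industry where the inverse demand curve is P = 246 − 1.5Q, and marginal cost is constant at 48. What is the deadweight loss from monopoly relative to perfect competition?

Under competition P = MC = 48, so Q = (246 − 48)/1.5 = 132.
The monopolist equates marginal revenue to marginal cost: 246 − 3Q = 48, so Q = 66. From demand, P = 147.
DWL is the triangle between Q = 66 and Q = 132: ½·(132 − 66)·(147 − 48) = 3267.

DWL = 3267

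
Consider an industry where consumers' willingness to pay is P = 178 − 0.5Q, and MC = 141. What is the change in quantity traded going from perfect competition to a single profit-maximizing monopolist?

Quantity traded falls by 37

Competitive firms price at marginal cost: P = 141, giving Q = 74.
Monopoly sets MR = MC: 178 − Q = 141 ⇒ Q = 37, P = 178 − 0.5·37 = 159.5.
Change in quantity traded: 37 − 74 = −37.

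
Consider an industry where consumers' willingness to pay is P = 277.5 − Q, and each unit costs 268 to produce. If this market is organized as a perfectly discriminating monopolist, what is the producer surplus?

PS = 45.125

A perfectly discriminating monopolist sells every unit with P(Q) ≥ MC(Q), so output equals the competitive quantity Q = 9.5. Each buyer pays their reservation price, so CS = 0 and the firm captures all surplus.
PS = ½·(277.5 − 268)·9.5 = 45.125.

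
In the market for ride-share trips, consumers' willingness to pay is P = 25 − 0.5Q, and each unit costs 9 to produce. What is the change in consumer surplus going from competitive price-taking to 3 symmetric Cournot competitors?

CS falls by 112

Under competition P = MC = 9, so Q = (25 − 9)/0.5 = 32.
CS = ½·(25 − 9)·32 = 256.
With 3 symmetric Cournot firms, each firm's FOC gives 25 − 2q = 9, so q = 8, Q = 3·8 = 24, and P = 13.
CS = ½·(25 − 13)·24 = 144.
Change in consumer surplus: 144 − 256 = −112.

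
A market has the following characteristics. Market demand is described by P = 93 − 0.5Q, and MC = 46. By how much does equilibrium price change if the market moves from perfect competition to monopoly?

P rises by 23.5

Under competition P = MC = 46, so Q = (93 − 46)/0.5 = 94.
Monopoly sets MR = MC: 93 − Q = 46 ⇒ Q = 47, P = 93 − 0.5·47 = 69.5.
Change in equilibrium price: 69.5 − 46 = 23.5.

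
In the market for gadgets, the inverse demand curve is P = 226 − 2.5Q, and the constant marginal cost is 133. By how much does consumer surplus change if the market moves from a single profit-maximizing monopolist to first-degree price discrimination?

Monopoly sets MR = MC: 226 − 5Q = 133 ⇒ Q = 18.6, P = 226 − 2.5·18.6 = 179.5.
CS = ½·(226 − 179.5)·18.6 = 432.45.
A perfectly discriminating monopolist sells every unit with P(Q) ≥ MC(Q), so output equals the competitive quantity Q = 37.2. Each buyer pays their reservation price, so CS = 0 and the firm captures all surplus.
CS = 0.
Change in consumer surplus: 0 − 432.45 = −432.45.

CS falls by 432.45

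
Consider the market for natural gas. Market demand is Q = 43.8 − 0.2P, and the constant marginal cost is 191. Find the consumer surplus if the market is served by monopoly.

Inverting demand: P = 219 − 5Q.
The monopolist equates marginal revenue to marginal cost: 219 − 10Q = 191, so Q = 2.8. From demand, P = 205.
CS = ½·(219 − 205)·2.8 = 19.6.

CS = 19.6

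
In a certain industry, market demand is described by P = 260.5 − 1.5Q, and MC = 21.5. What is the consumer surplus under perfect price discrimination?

Under first-degree price discrimination the firm charges each unit its demand price and produces up to where P = MC, i.e. Q = 478/3. Consumer surplus is zero; producer surplus equals total surplus.
CS = 0.

CS = 0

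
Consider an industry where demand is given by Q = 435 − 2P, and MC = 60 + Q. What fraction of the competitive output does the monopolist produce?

Inverting demand: P = 217.5 − 0.5Q.
The monopolist equates marginal revenue to marginal cost: 217.5 − Q = 60 + Q, so Q = 78.75. From demand, P = 178.125.
Under competition P = MC: 217.5 − 0.5Q = 60 + Q ⇒ Q = 105, P = 165.
Ratio Q_m/Q_c = 78.75/105 = 0.75.

Q_m/Q_c = 0.75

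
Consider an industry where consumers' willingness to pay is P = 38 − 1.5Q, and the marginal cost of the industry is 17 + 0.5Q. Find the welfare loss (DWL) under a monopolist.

Competitive equilibrium sets price equal to marginal cost: 38 − 1.5Q = 17 + 0.5Q, so Q = 10.5 and P = 22.25.
The monopolist equates marginal revenue to marginal cost: 38 − 3Q = 17 + 0.5Q, so Q = 6. From demand, P = 29.
CS = ½·(38 − 22.25)·10.5 = 1323/16; PS = (22.25·10.5 − 17·10.5 − ½·0.5·10.5²) = 441/16; TS = 110.25.
CS = ½·(38 − 29)·6 = 27; PS = (29·6 − 17·6 − ½·0.5·6²) = 63; TS = 90.
DWL = 110.25 − 90 = 20.25.

DWL = 20.25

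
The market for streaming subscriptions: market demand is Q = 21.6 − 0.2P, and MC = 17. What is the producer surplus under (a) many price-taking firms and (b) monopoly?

Inverting demand: P = 108 − 5Q.
Competitive firms price at marginal cost: P = 17, giving Q = 18.2.
PS = (17 − 17)·18.2 = 0.
Monopoly sets MR = MC: 108 − 10Q = 17 ⇒ Q = 9.1, P = 108 − 5·9.1 = 62.5.
PS = (62.5 − 17)·9.1 = 414.05.

Competition: PS = 0; Monopoly: PS = 414.05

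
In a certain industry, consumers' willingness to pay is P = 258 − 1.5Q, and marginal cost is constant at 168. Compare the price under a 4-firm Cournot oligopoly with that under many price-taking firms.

Cournot: P = 186; Competition: P = 168

In a 4-firm Cournot equilibrium, symmetry and the first-order condition give q = (258 − 168)/(7.5) = 12. So Q = 48 and P = 186.
Under competition P = MC = 168, so Q = (258 − 168)/1.5 = 60.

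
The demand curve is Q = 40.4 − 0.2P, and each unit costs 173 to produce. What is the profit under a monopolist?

Inverting demand: P = 202 − 5Q.
The monopolist equates marginal revenue to marginal cost: 202 − 10Q = 173, so Q = 2.9. From demand, P = 187.5.
Profit = (187.5 − 173)·2.9 = 42.05.

Profit = 42.05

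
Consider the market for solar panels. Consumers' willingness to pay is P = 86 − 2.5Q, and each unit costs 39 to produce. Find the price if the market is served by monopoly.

Monopoly sets MR = MC: 86 − 5Q = 39 ⇒ Q = 9.4, P = 86 − 2.5·9.4 = 62.5.

P = 62.5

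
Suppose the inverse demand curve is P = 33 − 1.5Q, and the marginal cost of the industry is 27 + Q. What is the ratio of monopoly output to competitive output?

The monopolist equates marginal revenue to marginal cost: 33 − 3Q = 27 + Q, so Q = 1.5. From demand, P = 30.75.
Under competition P = MC: 33 − 1.5Q = 27 + Q ⇒ Q = 2.4, P = 29.4.
Ratio Q_m/Q_c = 1.5/2.4 = 0.625.

Q_m/Q_c = 0.625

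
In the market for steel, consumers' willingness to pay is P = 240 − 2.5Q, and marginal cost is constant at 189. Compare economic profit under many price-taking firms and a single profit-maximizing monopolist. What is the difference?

Under competition P = MC = 189, so Q = (240 − 189)/2.5 = 20.4.
Profit = (189 − 189)·20.4 = 0.
Monopoly sets MR = MC: 240 − 5Q = 189 ⇒ Q = 10.2, P = 240 − 2.5·10.2 = 214.5.
Profit = (214.5 − 189)·10.2 = 260.1.
Change in economic profit: 260.1 − 0 = 260.1.

Economic profit rises by 260.1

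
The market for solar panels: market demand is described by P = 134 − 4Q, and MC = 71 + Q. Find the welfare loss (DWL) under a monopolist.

Under competition P = MC: 134 − 4Q = 71 + Q ⇒ Q = 12.6, P = 83.6.
The monopolist equates marginal revenue to marginal cost: 134 − 8Q = 71 + Q, so Q = 7. From demand, P = 106.
CS = ½·(134 − 83.6)·12.6 = 317.52; PS = (83.6·12.6 − 71·12.6 − ½·1·12.6²) = 79.38; TS = 396.9.
CS = ½·(134 − 106)·7 = 98; PS = (106·7 − 71·7 − ½·1·7²) = 220.5; TS = 318.5.
DWL = 396.9 − 318.5 = 78.4.

DWL = 78.4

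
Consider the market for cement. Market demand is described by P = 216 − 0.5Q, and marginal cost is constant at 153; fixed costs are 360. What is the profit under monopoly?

The monopolist equates marginal revenue to marginal cost: 216 − Q = 153, so Q = 63. From demand, P = 184.5.
Profit = (184.5 − 153)·63 − 360 = 1624.5.

Profit = 1624.5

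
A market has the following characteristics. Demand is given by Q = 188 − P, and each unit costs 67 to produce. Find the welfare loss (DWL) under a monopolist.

DWL = 1830.125

Inverting demand: P = 188 − Q.
Competitive firms price at marginal cost: P = 67, giving Q = 121.
Monopoly sets MR = MC: 188 − 2Q = 67 ⇒ Q = 60.5, P = 188 − 60.5 = 127.5.
DWL is the triangle between Q = 60.5 and Q = 121: ½·(121 − 60.5)·(127.5 − 67) = 1830.125.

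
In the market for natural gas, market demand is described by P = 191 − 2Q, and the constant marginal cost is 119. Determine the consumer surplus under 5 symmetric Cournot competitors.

CS = 900

In a 5-firm Cournot equilibrium, symmetry and the first-order condition give q = (191 − 119)/(12) = 6. So Q = 30 and P = 131.
CS = ½·(191 − 131)·30 = 900.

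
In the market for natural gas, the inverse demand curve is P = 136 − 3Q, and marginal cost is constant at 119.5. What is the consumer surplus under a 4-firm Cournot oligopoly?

With 4 symmetric Cournot firms, each firm's FOC gives 136 − 15q = 119.5, so q = 1.1, Q = 4·1.1 = 4.4, and P = 122.8.
CS = ½·(136 − 122.8)·4.4 = 29.04.

CS = 29.04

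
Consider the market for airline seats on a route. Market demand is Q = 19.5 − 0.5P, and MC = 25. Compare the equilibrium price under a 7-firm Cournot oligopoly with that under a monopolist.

Cournot: P = 26.75; Monopoly: P = 32

Inverting demand: P = 39 − 2Q.
Cournot with 7 identical firms: the symmetric best-response condition is 39 − 16q = 25. Each firm produces q = 0.875, total output Q = 6.125, price P = 26.75.
A monopolist chooses Q where MR = MC. MR = 39 − 4Q; setting this equal to 25 gives Q = 3.5 and P = 32.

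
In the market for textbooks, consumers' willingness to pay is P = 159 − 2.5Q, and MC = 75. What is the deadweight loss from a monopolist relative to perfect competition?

DWL = 352.8

Competitive firms price at marginal cost: P = 75, giving Q = 33.6.
Monopoly sets MR = MC: 159 − 5Q = 75 ⇒ Q = 16.8, P = 159 − 2.5·16.8 = 117.
DWL is the triangle between Q = 16.8 and Q = 33.6: ½·(33.6 − 16.8)·(117 − 75) = 352.8.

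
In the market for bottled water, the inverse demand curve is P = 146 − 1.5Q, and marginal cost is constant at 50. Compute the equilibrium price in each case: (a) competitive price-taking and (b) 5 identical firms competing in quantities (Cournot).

Competition: P = 50; Cournot: P = 66

Under competition P = MC = 50, so Q = (146 − 50)/1.5 = 64.
Cournot with 5 identical firms: the symmetric best-response condition is 146 − 9q = 50. Each firm produces q = 32/3, total output Q = 160/3, price P = 66.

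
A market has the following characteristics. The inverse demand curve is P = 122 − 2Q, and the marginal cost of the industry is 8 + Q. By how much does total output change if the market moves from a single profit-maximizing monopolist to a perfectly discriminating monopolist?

A monopolist chooses Q where MR = MC. MR = 122 − 4Q; setting this equal to 8 + Q gives Q = 22.8 and P = 76.4.
A perfectly discriminating monopolist sells every unit with P(Q) ≥ MC(Q), so output equals the competitive quantity Q = 38. Each buyer pays their reservation price, so CS = 0 and the firm captures all surplus.
Change in total output: 38 − 22.8 = 15.2.

Total output rises by 15.2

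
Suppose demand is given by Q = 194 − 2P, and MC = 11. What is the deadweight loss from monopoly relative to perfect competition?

DWL = 1849

Inverting demand: P = 97 − 0.5Q.
Competitive firms price at marginal cost: P = 11, giving Q = 172.
The monopolist equates marginal revenue to marginal cost: 97 − Q = 11, so Q = 86. From demand, P = 54.
DWL is the triangle between Q = 86 and Q = 172: ½·(172 − 86)·(54 − 11) = 1849.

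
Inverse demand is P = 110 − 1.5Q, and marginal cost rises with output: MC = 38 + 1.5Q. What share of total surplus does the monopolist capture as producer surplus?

PS/TS = 0.75

Monopoly sets MR = MC: 110 − 3Q = 38 + 1.5Q ⇒ Q = 16, P = 110 − 1.5·16 = 86.
CS = ½·(110 − 86)·16 = 192.
PS = P·Q − VC(Q) = 86·16 − (38·16 + ½·1.5·16²) = 576.
Share captured = PS/TS = 576/768 = 0.75.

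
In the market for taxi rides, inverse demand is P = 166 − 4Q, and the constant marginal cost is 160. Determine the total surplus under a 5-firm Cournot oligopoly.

TS = 4.375

With 5 symmetric Cournot firms, each firm's FOC gives 166 − 24q = 160, so q = 0.25, Q = 5·0.25 = 1.25, and P = 161.
CS = ½·(166 − 161)·1.25 = 3.125; PS = (161 − 160)·1.25 = 1.25; TS = 4.375.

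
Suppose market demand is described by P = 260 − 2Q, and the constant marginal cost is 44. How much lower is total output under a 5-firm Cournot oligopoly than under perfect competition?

Competitive firms price at marginal cost: P = 44, giving Q = 108.
With 5 symmetric Cournot firms, each firm's FOC gives 260 − 12q = 44, so q = 18, Q = 5·18 = 90, and P = 80.
Change in total output: 90 − 108 = −18.

Q falls by 18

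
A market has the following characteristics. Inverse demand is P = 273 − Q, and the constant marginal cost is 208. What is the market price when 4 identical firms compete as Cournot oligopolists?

P = 221

Cournot with 4 identical firms: the symmetric best-response condition is 273 − 5q = 208. Each firm produces q = 13, total output Q = 52, price P = 221.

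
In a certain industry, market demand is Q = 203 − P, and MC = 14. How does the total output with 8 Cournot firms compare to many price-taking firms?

Cournot: Q = 168; Competition: Q = 189

Inverting demand: P = 203 − Q.
In a 8-firm Cournot equilibrium, symmetry and the first-order condition give q = (203 − 14)/(9) = 21. So Q = 168 and P = 35.
Under competition P = MC = 14, so Q = (203 − 14)/1 = 189.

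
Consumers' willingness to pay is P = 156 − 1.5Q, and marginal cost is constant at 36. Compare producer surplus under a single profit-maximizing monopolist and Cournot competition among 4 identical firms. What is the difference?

Monopoly sets MR = MC: 156 − 3Q = 36 ⇒ Q = 40, P = 156 − 1.5·40 = 96.
PS = (96 − 36)·40 = 2400.
Cournot with 4 identical firms: the symmetric best-response condition is 156 − 7.5q = 36. Each firm produces q = 16, total output Q = 64, price P = 60.
PS = (60 − 36)·64 = 1536.
Change in producer surplus: 1536 − 2400 = −864.

Producer surplus falls by 864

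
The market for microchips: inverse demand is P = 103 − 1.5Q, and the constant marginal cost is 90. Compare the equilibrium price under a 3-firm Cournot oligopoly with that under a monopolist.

With 3 symmetric Cournot firms, each firm's FOC gives 103 − 6q = 90, so q = 13/6, Q = 3·13/6 = 6.5, and P = 93.25.
Monopoly sets MR = MC: 103 − 3Q = 90 ⇒ Q = 13/3, P = 103 − 1.5·13/3 = 96.5.

Cournot: P = 93.25; Monopoly: P = 96.5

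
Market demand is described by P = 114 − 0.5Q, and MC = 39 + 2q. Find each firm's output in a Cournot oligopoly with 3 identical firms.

With 3 symmetric Cournot firms, each firm's FOC gives 114 − 2q = 39 + 2q, so q = 18.75, Q = 3·18.75 = 56.25, and P = 85.875.

q_i = 18.75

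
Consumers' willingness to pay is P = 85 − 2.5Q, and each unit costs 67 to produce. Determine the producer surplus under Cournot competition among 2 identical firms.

PS = 28.8

Cournot with 2 identical firms: the symmetric best-response condition is 85 − 7.5q = 67. Each firm produces q = 2.4, total output Q = 4.8, price P = 73.
PS = (73 − 67)·4.8 = 28.8.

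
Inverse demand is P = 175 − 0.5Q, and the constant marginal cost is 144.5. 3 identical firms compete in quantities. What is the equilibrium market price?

P = 152.125

Cournot with 3 identical firms: the symmetric best-response condition is 175 − 2q = 144.5. Each firm produces q = 15.25, total output Q = 45.75, price P = 152.125.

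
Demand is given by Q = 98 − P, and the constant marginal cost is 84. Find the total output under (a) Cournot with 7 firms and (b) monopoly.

Inverting demand: P = 98 − Q.
In a 7-firm Cournot equilibrium, symmetry and the first-order condition give q = (98 − 84)/(8) = 1.75. So Q = 12.25 and P = 85.75.
The monopolist equates marginal revenue to marginal cost: 98 − 2Q = 84, so Q = 7. From demand, P = 91.

Cournot: Q = 12.25; Monopoly: Q = 7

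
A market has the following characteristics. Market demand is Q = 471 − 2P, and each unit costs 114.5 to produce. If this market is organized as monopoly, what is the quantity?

Q = 121

Inverting demand: P = 235.5 − 0.5Q.
The monopolist equates marginal revenue to marginal cost: 235.5 − Q = 114.5, so Q = 121. From demand, P = 175.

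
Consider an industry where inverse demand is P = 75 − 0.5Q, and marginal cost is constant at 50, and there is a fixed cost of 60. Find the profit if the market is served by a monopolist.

A monopolist chooses Q where MR = MC. MR = 75 − Q; setting this equal to 50 gives Q = 25 and P = 62.5.
Profit = (62.5 − 50)·25 − 60 = 252.5.

Profit = 252.5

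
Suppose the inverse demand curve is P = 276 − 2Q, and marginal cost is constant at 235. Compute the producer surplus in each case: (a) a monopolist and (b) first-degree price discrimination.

Monopoly: PS = 210.125; Perfect PD: PS = 420.25

A monopolist chooses Q where MR = MC. MR = 276 − 4Q; setting this equal to 235 gives Q = 10.25 and P = 255.5.
PS = (255.5 − 235)·10.25 = 210.125.
With perfect price discrimination, output is the efficient level Q = 20.5 (where demand meets MC), but every buyer pays their willingness to pay: CS = 0 and PS = total surplus.
PS = ½·(276 − 235)·20.5 = 420.25.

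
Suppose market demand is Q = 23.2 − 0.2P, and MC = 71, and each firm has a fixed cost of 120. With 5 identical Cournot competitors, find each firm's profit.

Inverting demand: P = 116 − 5Q.
Cournot with 5 identical firms: the symmetric best-response condition is 116 − 30q = 71. Each firm produces q = 1.5, total output Q = 7.5, price P = 78.5.
Each firm's profit = (78.5 − 71)·1.5 − 120 = −108.75.

π_i = −108.75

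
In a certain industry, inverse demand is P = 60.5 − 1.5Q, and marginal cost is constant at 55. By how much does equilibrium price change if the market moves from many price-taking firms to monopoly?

Perfect competition: P = MC = 55, so 60.5 − 1.5Q = 55 and Q = 11/3.
A monopolist chooses Q where MR = MC. MR = 60.5 − 3Q; setting this equal to 55 gives Q = 11/6 and P = 57.75.
Change in equilibrium price: 57.75 − 55 = 2.75.

P rises by 2.75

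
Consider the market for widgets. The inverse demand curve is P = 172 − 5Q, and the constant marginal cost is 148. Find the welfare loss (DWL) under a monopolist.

DWL = 14.4

Perfect competition: P = MC = 148, so 172 − 5Q = 148 and Q = 4.8.
A monopolist chooses Q where MR = MC. MR = 172 − 10Q; setting this equal to 148 gives Q = 2.4 and P = 160.
DWL is the triangle between Q = 2.4 and Q = 4.8: ½·(4.8 − 2.4)·(160 − 148) = 14.4.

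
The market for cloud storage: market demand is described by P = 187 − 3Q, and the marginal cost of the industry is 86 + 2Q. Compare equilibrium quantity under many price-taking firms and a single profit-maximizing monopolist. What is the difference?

Q falls by 7.575

Competitive equilibrium sets price equal to marginal cost: 187 − 3Q = 86 + 2Q, so Q = 20.2 and P = 126.4.
The monopolist equates marginal revenue to marginal cost: 187 − 6Q = 86 + 2Q, so Q = 12.625. From demand, P = 149.125.
Change in equilibrium quantity: 12.625 − 20.2 = −7.575.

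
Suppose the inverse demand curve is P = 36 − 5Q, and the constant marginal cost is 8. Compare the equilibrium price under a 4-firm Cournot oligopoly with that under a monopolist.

With 4 symmetric Cournot firms, each firm's FOC gives 36 − 25q = 8, so q = 1.12, Q = 4·1.12 = 4.48, and P = 13.6.
A monopolist chooses Q where MR = MC. MR = 36 − 10Q; setting this equal to 8 gives Q = 2.8 and P = 22.

Cournot: P = 13.6; Monopoly: P = 22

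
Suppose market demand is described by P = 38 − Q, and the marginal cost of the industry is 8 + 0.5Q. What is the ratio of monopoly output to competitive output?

Q_m/Q_c = 0.6

A monopolist chooses Q where MR = MC. MR = 38 − 2Q; setting this equal to 8 + 0.5Q gives Q = 12 and P = 26.
Competitive equilibrium sets price equal to marginal cost: 38 − Q = 8 + 0.5Q, so Q = 20 and P = 18.
Ratio Q_m/Q_c = 12/20 = 0.6.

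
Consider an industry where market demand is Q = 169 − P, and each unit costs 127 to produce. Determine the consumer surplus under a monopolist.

Inverting demand: P = 169 − Q.
Monopoly sets MR = MC: 169 − 2Q = 127 ⇒ Q = 21, P = 169 − 21 = 148.
CS = ½·(169 − 148)·21 = 220.5.

CS = 220.5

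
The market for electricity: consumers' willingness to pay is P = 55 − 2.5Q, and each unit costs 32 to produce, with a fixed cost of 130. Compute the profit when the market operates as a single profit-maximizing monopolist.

Profit = −77.1

The monopolist equates marginal revenue to marginal cost: 55 − 5Q = 32, so Q = 4.6. From demand, P = 43.5.
Profit = (43.5 − 32)·4.6 − 130 = −77.1.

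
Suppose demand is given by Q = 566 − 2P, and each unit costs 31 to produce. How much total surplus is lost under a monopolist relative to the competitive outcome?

Inverting demand: P = 283 − 0.5Q.
Competitive firms price at marginal cost: P = 31, giving Q = 504.
A monopolist chooses Q where MR = MC. MR = 283 − Q; setting this equal to 31 gives Q = 252 and P = 157.
DWL is the triangle between Q = 252 and Q = 504: ½·(504 − 252)·(157 − 31) = 15876.

DWL = 15876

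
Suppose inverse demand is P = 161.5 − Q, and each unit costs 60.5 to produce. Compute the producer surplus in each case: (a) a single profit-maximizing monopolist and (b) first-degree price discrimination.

The monopolist equates marginal revenue to marginal cost: 161.5 − 2Q = 60.5, so Q = 50.5. From demand, P = 111.
PS = (111 − 60.5)·50.5 = 2550.25.
A perfectly discriminating monopolist sells every unit with P(Q) ≥ MC(Q), so output equals the competitive quantity Q = 101. Each buyer pays their reservation price, so CS = 0 and the firm captures all surplus.
PS = ½·(161.5 − 60.5)·101 = 5100.5.

Monopoly: PS = 2550.25; Perfect PD: PS = 5100.5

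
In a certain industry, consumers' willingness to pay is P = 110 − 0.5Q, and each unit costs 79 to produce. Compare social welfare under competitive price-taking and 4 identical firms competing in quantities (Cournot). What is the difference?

Social welfare falls by 38.44

Perfect competition: P = MC = 79, so 110 − 0.5Q = 79 and Q = 62.
CS = ½·(110 − 79)·62 = 961; PS = (79 − 79)·62 = 0; TS = 961.
Cournot with 4 identical firms: the symmetric best-response condition is 110 − 2.5q = 79. Each firm produces q = 12.4, total output Q = 49.6, price P = 85.2.
CS = ½·(110 − 85.2)·49.6 = 615.04; PS = (85.2 − 79)·49.6 = 307.52; TS = 922.56.
Change in social welfare: 922.56 − 961 = −38.44.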